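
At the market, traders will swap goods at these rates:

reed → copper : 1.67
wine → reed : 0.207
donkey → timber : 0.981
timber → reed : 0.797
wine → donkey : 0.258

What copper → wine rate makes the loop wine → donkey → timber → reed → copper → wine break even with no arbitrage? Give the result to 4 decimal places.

2.9685

Known legs of the cycle: 0.258 × 0.981 × 0.797 × 1.67 = 0.33687090702
For no arbitrage the full-cycle product must be 1, so the missing rate is 1 / 0.33687090702 ≈ 2.968496.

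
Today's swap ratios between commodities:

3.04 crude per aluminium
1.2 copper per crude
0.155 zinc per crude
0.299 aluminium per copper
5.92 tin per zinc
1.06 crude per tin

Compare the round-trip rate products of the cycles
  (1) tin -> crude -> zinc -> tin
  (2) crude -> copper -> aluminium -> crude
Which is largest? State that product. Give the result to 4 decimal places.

(1) 1.06 × 0.155 × 5.92 = 0.97266
(2) 1.2 × 0.299 × 3.04 = 1.09075
Highest is cycle (2) at 1.0908 (>1, arbitrage).

1.0908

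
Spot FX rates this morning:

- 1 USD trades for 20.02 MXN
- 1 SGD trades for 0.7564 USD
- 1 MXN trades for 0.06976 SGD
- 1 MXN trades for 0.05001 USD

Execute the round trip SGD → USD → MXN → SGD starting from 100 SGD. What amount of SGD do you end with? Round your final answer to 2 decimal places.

105.64

100 SGD × 0.7564 = 75.64 USD
75.64 USD × 20.02 = 1514.3128 MXN
1514.3128 MXN × 0.06976 = 105.638460928 SGD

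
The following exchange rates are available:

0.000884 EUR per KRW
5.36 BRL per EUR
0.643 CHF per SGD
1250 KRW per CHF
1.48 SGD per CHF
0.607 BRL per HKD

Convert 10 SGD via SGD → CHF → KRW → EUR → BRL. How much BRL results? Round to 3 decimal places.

38.084

10 SGD × 0.643 = 6.43 CHF
6.43 CHF × 1250 = 8037.5 KRW
8037.5 KRW × 0.000884 = 7.10515 EUR
7.10515 EUR × 5.36 = 38.083604 BRL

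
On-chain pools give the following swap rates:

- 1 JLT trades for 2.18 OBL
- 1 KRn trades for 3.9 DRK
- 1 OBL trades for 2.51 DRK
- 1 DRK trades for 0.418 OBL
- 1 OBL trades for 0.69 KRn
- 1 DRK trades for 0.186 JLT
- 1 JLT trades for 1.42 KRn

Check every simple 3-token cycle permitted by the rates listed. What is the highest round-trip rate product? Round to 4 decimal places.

1.1248

DRK→OBL→KRn→DRK: 0.418 × 0.69 × 3.9 = 1.12484
DRK→JLT→KRn→DRK: 0.186 × 1.42 × 3.9 = 1.03007
DRK→JLT→OBL→DRK: 0.186 × 2.18 × 2.51 = 1.01775
Maximum is DRK→OBL→KRn→DRK at 1.1248; arbitrage exists.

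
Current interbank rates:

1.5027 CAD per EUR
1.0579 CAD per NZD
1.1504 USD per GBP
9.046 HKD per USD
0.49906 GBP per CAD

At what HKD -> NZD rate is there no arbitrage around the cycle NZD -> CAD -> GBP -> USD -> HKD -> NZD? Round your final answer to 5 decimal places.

Known legs of the cycle: 1.0579 × 0.49906 × 1.1504 × 9.046 = 5.4941793952135616
For no arbitrage the full-cycle product must be 1, so the missing rate is 1 / 5.4941793952135616 ≈ 0.1820108.

0.18201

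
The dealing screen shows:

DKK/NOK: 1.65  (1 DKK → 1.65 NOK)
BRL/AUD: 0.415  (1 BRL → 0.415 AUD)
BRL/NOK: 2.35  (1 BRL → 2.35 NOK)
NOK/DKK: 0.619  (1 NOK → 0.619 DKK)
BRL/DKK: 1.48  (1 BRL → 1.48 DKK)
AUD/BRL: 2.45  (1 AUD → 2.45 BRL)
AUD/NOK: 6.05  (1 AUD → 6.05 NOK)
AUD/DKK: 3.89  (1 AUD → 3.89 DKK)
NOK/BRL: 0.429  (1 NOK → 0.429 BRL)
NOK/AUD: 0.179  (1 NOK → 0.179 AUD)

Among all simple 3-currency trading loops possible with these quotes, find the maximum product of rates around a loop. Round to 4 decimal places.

AUD→DKK→NOK→AUD: 3.89 × 1.65 × 0.179 = 1.14891
AUD→NOK→BRL→AUD: 6.05 × 0.429 × 0.415 = 1.07711
NOK→BRL→DKK→NOK: 0.429 × 1.48 × 1.65 = 1.04762
AUD→BRL→NOK→AUD: 2.45 × 2.35 × 0.179 = 1.03059
Maximum is AUD→DKK→NOK→AUD at 1.1489; arbitrage exists.

1.1489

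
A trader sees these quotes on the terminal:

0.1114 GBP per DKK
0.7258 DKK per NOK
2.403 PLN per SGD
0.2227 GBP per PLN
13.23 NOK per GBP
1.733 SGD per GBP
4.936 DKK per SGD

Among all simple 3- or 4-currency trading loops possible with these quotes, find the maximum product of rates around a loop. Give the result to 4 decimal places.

1.0697

GBP→NOK→DKK→GBP: 13.23 × 0.7258 × 0.1114 = 1.06970
GBP→SGD→DKK→GBP: 1.733 × 4.936 × 0.1114 = 0.95293
GBP→SGD→PLN→GBP: 1.733 × 2.403 × 0.2227 = 0.92741
Maximum is GBP→NOK→DKK→GBP at 1.0697; arbitrage exists.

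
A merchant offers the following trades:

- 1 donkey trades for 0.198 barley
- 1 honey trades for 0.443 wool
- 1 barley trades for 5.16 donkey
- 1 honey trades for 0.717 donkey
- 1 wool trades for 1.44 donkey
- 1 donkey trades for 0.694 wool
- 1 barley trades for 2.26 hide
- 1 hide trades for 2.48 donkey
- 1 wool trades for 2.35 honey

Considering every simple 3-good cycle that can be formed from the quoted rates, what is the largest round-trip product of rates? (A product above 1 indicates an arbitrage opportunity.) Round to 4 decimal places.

1.1694

wool→honey→donkey→wool: 2.35 × 0.717 × 0.694 = 1.16936
hide→donkey→barley→hide: 2.48 × 0.198 × 2.26 = 1.10975
Maximum is wool→honey→donkey→wool at 1.1694; arbitrage exists.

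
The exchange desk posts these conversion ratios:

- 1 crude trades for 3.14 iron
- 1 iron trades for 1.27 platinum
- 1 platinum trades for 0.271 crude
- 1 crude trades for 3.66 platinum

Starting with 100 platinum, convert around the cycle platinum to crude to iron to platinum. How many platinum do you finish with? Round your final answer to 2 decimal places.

100 platinum × 0.271 = 27.1 crude
27.1 crude × 3.14 = 85.094 iron
85.094 iron × 1.27 = 108.06938 platinum

108.07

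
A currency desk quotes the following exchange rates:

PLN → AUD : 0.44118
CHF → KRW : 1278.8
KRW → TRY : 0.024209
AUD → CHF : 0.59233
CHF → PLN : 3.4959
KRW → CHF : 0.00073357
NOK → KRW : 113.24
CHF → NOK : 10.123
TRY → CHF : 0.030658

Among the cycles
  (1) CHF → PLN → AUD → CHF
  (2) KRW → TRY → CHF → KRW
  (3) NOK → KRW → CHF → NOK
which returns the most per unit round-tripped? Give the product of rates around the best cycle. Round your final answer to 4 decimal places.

0.9491

(1) 3.4959 × 0.44118 × 0.59233 = 0.91356
(2) 0.024209 × 0.030658 × 1278.8 = 0.94912
(3) 113.24 × 0.00073357 × 10.123 = 0.84091
Highest is cycle (2) at 0.9491 (≤1, no arbitrage).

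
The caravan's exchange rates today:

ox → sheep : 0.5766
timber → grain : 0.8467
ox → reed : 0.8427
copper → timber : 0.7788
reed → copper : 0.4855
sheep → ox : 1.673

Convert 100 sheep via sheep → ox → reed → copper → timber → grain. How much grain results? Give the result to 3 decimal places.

100 sheep × 1.673 = 167.3 ox
167.3 ox × 0.8427 = 140.98371 reed
140.98371 reed × 0.4855 = 68.447591205 copper
68.447591205 copper × 0.7788 = 53.306984030454 timber
53.306984030454 timber × 0.8467 = 45.1350233785854018 grain

45.135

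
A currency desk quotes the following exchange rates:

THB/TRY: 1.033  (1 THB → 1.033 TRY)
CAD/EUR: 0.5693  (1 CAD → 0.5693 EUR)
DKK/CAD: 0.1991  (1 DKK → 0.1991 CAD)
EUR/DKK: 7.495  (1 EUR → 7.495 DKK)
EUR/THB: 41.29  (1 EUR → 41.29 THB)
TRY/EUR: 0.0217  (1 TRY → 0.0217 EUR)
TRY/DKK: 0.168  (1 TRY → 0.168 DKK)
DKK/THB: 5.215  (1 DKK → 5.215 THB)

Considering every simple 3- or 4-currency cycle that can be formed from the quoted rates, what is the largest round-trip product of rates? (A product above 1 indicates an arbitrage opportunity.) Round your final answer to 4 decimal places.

TRY→EUR→THB→TRY: 0.0217 × 41.29 × 1.033 = 0.92556
TRY→DKK→THB→TRY: 0.168 × 5.215 × 1.033 = 0.90503
TRY→EUR→DKK→THB→TRY: 0.0217 × 7.495 × 5.215 × 1.033 = 0.87617
CAD→EUR→DKK→CAD: 0.5693 × 7.495 × 0.1991 = 0.84954
Maximum is TRY→EUR→THB→TRY at 0.9256; no arbitrage — every cycle loses value.

0.9256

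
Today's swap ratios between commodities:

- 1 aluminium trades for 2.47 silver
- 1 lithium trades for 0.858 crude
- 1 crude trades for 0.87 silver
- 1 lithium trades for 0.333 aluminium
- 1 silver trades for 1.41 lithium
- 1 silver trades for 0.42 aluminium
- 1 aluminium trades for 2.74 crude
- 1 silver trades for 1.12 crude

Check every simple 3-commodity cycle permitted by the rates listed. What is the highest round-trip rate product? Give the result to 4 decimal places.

1.1597

lithium→aluminium→silver→lithium: 0.333 × 2.47 × 1.41 = 1.15974
lithium→crude→silver→lithium: 0.858 × 0.87 × 1.41 = 1.05251
aluminium→crude→silver→aluminium: 2.74 × 0.87 × 0.42 = 1.00120
Maximum is lithium→aluminium→silver→lithium at 1.1597; arbitrage exists.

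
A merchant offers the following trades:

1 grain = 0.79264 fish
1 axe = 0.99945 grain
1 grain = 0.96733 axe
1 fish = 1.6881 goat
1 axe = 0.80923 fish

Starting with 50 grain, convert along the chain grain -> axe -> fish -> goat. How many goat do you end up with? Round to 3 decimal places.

50 grain × 0.96733 = 48.3665 axe
48.3665 axe × 0.80923 = 39.139622795 fish
39.139622795 fish × 1.6881 = 66.0715972402395 goat

66.072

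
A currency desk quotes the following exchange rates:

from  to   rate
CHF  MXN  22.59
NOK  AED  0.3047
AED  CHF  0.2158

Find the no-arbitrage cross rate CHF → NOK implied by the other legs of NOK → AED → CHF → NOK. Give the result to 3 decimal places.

Known legs of the cycle: 0.3047 × 0.2158 = 0.06575426
For no arbitrage the full-cycle product must be 1, so the missing rate is 1 / 0.06575426 ≈ 15.20814.

15.208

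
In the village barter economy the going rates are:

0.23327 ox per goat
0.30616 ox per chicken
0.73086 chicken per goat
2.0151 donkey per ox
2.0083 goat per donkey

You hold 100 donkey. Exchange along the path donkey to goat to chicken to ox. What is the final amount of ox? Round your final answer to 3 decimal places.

44.938

100 donkey × 2.0083 = 200.83 goat
200.83 goat × 0.73086 = 146.7786138 chicken
146.7786138 chicken × 0.30616 = 44.937740401008 ox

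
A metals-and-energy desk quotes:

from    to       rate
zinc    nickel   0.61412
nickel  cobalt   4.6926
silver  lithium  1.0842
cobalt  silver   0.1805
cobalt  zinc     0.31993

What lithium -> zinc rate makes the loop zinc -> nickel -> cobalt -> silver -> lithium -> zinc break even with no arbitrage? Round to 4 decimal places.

Known legs of the cycle: 0.61412 × 4.6926 × 0.1805 × 1.0842 = 0.5639666030413272
For no arbitrage the full-cycle product must be 1, so the missing rate is 1 / 0.5639666030413272 ≈ 1.773155.

1.7732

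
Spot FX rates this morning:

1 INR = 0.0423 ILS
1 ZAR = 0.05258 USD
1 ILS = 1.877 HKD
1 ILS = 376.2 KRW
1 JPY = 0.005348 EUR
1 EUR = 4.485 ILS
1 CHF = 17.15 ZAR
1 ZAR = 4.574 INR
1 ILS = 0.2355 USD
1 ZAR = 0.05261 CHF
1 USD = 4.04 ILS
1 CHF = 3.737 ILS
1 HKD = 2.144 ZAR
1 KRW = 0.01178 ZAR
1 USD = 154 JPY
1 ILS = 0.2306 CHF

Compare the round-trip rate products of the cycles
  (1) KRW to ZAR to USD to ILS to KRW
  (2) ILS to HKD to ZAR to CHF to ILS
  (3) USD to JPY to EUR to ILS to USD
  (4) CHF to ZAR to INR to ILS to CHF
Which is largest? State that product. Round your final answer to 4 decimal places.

(1) 0.01178 × 0.05258 × 4.04 × 376.2 = 0.94138
(2) 1.877 × 2.144 × 0.05261 × 3.737 = 0.79119
(3) 154 × 0.005348 × 4.485 × 0.2355 = 0.86989
(4) 17.15 × 4.574 × 0.0423 × 0.2306 = 0.76517
Highest is cycle (1) at 0.9414 (≤1, no arbitrage).

0.9414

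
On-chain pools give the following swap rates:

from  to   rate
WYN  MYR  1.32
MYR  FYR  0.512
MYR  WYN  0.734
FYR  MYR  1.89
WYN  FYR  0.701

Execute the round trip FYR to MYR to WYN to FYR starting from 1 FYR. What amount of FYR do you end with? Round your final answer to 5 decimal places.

1 FYR × 1.89 = 1.89 MYR
1.89 MYR × 0.734 = 1.38726 WYN
1.38726 WYN × 0.701 = 0.97246926 FYR

0.97247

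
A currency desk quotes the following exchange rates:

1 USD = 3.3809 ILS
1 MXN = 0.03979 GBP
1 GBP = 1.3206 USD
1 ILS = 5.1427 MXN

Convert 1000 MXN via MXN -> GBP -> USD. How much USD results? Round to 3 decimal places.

1000 MXN × 0.03979 = 39.79 GBP
39.79 GBP × 1.3206 = 52.546674 USD

52.547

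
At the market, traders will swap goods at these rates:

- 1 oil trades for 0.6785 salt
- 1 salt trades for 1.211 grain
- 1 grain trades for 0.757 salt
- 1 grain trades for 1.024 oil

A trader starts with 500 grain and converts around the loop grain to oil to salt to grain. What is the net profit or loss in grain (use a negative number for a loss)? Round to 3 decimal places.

-79.308

500 grain × 1.024 = 512 oil
512 oil × 0.6785 = 347.392 salt
347.392 salt × 1.211 = 420.691712 grain
Net change: 420.691712 − 500 = -79.308288 grain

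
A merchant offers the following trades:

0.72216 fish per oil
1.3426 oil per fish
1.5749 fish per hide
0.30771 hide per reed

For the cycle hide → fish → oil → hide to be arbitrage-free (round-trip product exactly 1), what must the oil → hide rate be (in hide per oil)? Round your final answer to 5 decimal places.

Known legs of the cycle: 1.5749 × 1.3426 = 2.11446074
For no arbitrage the full-cycle product must be 1, so the missing rate is 1 / 2.11446074 ≈ 0.4729338.

0.47293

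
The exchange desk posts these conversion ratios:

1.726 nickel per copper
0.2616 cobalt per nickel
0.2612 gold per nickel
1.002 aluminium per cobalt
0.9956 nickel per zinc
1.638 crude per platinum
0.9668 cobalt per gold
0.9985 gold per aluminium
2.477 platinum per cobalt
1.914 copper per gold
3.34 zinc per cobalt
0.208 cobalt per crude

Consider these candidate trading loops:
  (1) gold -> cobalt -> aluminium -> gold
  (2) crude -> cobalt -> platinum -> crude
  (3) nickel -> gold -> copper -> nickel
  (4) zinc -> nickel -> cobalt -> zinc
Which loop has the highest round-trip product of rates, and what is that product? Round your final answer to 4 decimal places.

(1) 0.9668 × 1.002 × 0.9985 = 0.96728
(2) 0.208 × 2.477 × 1.638 = 0.84392
(3) 0.2612 × 1.914 × 1.726 = 0.86289
(4) 0.9956 × 0.2616 × 3.34 = 0.86990
Highest is cycle (1) at 0.9673 (≤1, no arbitrage).

0.9673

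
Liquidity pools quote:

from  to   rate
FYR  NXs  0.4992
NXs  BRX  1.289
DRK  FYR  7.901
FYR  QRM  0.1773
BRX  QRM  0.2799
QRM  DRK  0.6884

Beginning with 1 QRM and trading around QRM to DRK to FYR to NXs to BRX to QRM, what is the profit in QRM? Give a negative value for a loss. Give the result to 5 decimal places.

1 QRM × 0.6884 = 0.6884 DRK
0.6884 DRK × 7.901 = 5.4390484 FYR
5.4390484 FYR × 0.4992 = 2.71517296128 NXs
2.71517296128 NXs × 1.289 = 3.49985794708992 BRX
3.49985794708992 BRX × 0.2799 = 0.979610239390468608 QRM
Net change: 0.979610239390468608 − 1 = -0.020389760609531392 QRM

-0.02039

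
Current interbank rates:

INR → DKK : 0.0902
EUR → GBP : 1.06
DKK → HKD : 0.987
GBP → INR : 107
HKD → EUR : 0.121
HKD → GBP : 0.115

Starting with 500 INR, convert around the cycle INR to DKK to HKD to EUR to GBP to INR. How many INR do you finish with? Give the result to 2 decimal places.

500 INR × 0.0902 = 45.1 DKK
45.1 DKK × 0.987 = 44.5137 HKD
44.5137 HKD × 0.121 = 5.3861577 EUR
5.3861577 EUR × 1.06 = 5.709327162 GBP
5.709327162 GBP × 107 = 610.898006334 INR

610.90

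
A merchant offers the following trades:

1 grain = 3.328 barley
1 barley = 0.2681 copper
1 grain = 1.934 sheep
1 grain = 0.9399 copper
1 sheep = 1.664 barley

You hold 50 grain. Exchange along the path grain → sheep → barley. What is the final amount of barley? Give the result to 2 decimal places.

50 grain × 1.934 = 96.7 sheep
96.7 sheep × 1.664 = 160.9088 barley

160.91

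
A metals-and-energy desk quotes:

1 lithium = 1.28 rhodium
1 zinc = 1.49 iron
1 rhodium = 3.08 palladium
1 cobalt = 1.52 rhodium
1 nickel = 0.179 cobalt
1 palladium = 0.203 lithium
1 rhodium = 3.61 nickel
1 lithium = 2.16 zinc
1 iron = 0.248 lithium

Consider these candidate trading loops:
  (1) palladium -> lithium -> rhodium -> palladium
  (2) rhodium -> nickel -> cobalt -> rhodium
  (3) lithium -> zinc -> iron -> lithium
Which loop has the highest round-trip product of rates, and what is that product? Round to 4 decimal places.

0.9822

(1) 0.203 × 1.28 × 3.08 = 0.80031
(2) 3.61 × 0.179 × 1.52 = 0.98221
(3) 2.16 × 1.49 × 0.248 = 0.79816
Highest is cycle (2) at 0.9822 (≤1, no arbitrage).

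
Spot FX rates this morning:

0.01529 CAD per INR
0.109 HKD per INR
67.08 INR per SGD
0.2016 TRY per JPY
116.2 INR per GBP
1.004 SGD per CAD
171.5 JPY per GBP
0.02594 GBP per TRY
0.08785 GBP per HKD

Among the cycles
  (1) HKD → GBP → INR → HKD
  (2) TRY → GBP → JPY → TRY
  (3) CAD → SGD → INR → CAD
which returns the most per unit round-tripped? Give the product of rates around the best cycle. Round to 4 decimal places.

(1) 0.08785 × 116.2 × 0.109 = 1.11269
(2) 0.02594 × 171.5 × 0.2016 = 0.89686
(3) 1.004 × 67.08 × 0.01529 = 1.02976
Highest is cycle (1) at 1.1127 (>1, arbitrage).

1.1127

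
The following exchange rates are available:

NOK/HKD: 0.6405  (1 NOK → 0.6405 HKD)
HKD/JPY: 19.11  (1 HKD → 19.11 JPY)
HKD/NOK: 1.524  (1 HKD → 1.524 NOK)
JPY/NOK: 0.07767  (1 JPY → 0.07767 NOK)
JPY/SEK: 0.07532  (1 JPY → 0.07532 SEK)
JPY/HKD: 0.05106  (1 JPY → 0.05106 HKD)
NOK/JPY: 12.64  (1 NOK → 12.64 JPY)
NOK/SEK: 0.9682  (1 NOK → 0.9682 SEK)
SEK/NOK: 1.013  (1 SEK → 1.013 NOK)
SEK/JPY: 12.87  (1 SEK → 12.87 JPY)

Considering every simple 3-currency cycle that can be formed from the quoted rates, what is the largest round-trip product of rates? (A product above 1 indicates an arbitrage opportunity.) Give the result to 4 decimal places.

NOK→JPY→HKD→NOK: 12.64 × 0.05106 × 1.524 = 0.98359
NOK→SEK→JPY→NOK: 0.9682 × 12.87 × 0.07767 = 0.96783
NOK→JPY→SEK→NOK: 12.64 × 0.07532 × 1.013 = 0.96442
NOK→HKD→JPY→NOK: 0.6405 × 19.11 × 0.07767 = 0.95068
Maximum is NOK→JPY→HKD→NOK at 0.9836; no arbitrage — every cycle loses value.

0.9836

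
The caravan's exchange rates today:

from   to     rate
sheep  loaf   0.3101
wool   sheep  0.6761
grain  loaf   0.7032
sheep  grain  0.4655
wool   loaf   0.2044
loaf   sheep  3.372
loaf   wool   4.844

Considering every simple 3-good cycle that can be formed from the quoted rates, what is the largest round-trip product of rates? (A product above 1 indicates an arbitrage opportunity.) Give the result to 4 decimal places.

1.1038

sheep→grain→loaf→sheep: 0.4655 × 0.7032 × 3.372 = 1.10379
sheep→loaf→wool→sheep: 0.3101 × 4.844 × 0.6761 = 1.01559
Maximum is sheep→grain→loaf→sheep at 1.1038; arbitrage exists.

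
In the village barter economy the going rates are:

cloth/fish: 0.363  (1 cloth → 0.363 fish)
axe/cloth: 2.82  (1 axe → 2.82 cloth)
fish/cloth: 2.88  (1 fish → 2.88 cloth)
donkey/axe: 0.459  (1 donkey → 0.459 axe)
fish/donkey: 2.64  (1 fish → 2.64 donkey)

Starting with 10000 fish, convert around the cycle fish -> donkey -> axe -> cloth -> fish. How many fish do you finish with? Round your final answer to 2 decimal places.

10000 fish × 2.64 = 26400 donkey
26400 donkey × 0.459 = 12117.6 axe
12117.6 axe × 2.82 = 34171.632 cloth
34171.632 cloth × 0.363 = 12404.302416 fish

12404.30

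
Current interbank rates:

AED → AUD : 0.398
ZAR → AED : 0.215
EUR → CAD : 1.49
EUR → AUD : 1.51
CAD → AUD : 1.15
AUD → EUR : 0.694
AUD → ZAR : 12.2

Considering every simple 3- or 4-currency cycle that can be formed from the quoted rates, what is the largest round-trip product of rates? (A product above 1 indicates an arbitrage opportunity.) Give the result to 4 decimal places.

AUD→EUR→CAD→AUD: 0.694 × 1.49 × 1.15 = 1.18917
AUD→ZAR→AED→AUD: 12.2 × 0.215 × 0.398 = 1.04395
Maximum is AUD→EUR→CAD→AUD at 1.1892; arbitrage exists.

1.1892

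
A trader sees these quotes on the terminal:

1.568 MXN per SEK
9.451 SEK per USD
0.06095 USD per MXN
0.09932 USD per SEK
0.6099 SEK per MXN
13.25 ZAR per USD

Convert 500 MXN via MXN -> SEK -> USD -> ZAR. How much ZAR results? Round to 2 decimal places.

500 MXN × 0.6099 = 304.95 SEK
304.95 SEK × 0.09932 = 30.287634 USD
30.287634 USD × 13.25 = 401.3111505 ZAR

401.31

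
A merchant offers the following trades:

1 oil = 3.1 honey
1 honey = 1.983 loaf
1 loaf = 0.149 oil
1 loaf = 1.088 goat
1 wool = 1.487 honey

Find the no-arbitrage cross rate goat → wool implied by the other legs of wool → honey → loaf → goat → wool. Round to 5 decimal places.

Known legs of the cycle: 1.487 × 1.983 × 1.088 = 3.208208448
For no arbitrage the full-cycle product must be 1, so the missing rate is 1 / 3.208208448 ≈ 0.3117004.

0.31170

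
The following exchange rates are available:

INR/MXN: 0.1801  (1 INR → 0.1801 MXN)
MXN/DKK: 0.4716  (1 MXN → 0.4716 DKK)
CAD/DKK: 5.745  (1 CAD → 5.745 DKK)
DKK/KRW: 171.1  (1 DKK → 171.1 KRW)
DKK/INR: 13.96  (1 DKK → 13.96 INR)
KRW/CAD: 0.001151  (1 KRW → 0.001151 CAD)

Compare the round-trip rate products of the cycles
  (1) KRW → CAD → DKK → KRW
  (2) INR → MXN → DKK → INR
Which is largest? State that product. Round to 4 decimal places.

1.1857

(1) 0.001151 × 5.745 × 171.1 = 1.13140
(2) 0.1801 × 0.4716 × 13.96 = 1.18569
Highest is cycle (2) at 1.1857 (>1, arbitrage).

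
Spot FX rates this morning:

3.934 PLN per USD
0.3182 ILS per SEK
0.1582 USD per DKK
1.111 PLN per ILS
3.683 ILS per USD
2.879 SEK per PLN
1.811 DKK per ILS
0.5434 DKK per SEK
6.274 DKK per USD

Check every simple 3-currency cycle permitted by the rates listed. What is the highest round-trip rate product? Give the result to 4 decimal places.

1.0552

DKK→USD→ILS→DKK: 0.1582 × 3.683 × 1.811 = 1.05518
PLN→SEK→ILS→PLN: 2.879 × 0.3182 × 1.111 = 1.01778
Maximum is DKK→USD→ILS→DKK at 1.0552; arbitrage exists.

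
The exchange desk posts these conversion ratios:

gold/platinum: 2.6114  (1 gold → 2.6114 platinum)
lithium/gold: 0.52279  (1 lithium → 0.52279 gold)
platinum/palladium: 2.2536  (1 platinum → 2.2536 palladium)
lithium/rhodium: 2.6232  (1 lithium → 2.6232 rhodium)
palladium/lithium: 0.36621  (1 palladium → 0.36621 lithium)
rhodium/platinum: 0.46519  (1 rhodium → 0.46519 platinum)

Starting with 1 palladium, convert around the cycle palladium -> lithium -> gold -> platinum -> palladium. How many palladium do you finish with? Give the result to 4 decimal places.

1.1267

1 palladium × 0.36621 = 0.36621 lithium
0.36621 lithium × 0.52279 = 0.1914509259 gold
0.1914509259 gold × 2.6114 = 0.49995494789526 platinum
0.49995494789526 platinum × 2.2536 = 1.126698470576757936 palladium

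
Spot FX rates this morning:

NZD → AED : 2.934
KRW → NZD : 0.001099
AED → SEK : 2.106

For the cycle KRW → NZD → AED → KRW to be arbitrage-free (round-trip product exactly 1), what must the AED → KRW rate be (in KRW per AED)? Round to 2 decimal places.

310.13

Known legs of the cycle: 0.001099 × 2.934 = 0.003224466
For no arbitrage the full-cycle product must be 1, so the missing rate is 1 / 0.003224466 ≈ 310.1289.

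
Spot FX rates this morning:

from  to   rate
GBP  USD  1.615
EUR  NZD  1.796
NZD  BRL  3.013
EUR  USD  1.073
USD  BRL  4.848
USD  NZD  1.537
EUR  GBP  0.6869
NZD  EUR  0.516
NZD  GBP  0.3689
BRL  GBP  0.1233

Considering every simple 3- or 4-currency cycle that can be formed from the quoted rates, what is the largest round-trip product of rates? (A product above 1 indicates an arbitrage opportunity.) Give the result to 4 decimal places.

0.9654

GBP→USD→BRL→GBP: 1.615 × 4.848 × 0.1233 = 0.96538
NZD→BRL→GBP→USD→NZD: 3.013 × 0.1233 × 1.615 × 1.537 = 0.92216
NZD→GBP→USD→NZD: 0.3689 × 1.615 × 1.537 = 0.91570
NZD→EUR→GBP→USD→NZD: 0.516 × 0.6869 × 1.615 × 1.537 = 0.87981
NZD→EUR→USD→NZD: 0.516 × 1.073 × 1.537 = 0.85099
Maximum is GBP→USD→BRL→GBP at 0.9654; no arbitrage — every cycle loses value.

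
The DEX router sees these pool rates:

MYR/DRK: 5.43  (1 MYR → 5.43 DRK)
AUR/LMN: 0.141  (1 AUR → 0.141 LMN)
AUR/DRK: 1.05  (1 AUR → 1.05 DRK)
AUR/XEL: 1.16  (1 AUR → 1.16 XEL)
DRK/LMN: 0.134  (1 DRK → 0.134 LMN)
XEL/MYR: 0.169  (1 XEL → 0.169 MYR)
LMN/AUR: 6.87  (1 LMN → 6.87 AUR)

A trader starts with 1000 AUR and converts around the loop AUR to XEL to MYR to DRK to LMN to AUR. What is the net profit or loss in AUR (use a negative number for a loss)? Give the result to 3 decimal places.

-20.045

1000 AUR × 1.16 = 1160 XEL
1160 XEL × 0.169 = 196.04 MYR
196.04 MYR × 5.43 = 1064.4972 DRK
1064.4972 DRK × 0.134 = 142.6426248 LMN
142.6426248 LMN × 6.87 = 979.954832376 AUR
Net change: 979.954832376 − 1000 = -20.045167624 AUR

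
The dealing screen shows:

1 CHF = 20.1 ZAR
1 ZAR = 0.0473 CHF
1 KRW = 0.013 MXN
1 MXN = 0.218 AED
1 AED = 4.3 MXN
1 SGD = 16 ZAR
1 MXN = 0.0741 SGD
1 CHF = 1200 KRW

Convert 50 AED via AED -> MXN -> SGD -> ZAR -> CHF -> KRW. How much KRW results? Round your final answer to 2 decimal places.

14468.35

50 AED × 4.3 = 215 MXN
215 MXN × 0.0741 = 15.9315 SGD
15.9315 SGD × 16 = 254.904 ZAR
254.904 ZAR × 0.0473 = 12.0569592 CHF
12.0569592 CHF × 1200 = 14468.35104 KRW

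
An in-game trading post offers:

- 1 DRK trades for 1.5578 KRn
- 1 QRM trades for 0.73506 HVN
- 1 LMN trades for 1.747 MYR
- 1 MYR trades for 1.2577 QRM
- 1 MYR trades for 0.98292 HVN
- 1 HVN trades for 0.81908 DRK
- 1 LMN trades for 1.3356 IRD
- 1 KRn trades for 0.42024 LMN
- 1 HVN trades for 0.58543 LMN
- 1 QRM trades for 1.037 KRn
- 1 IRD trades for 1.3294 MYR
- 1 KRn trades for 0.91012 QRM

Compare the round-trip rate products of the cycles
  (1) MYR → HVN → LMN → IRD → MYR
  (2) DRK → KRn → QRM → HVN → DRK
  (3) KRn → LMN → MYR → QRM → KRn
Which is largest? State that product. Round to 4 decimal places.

(1) 0.98292 × 0.58543 × 1.3356 × 1.3294 = 1.02170
(2) 1.5578 × 0.91012 × 0.73506 × 0.81908 = 0.85361
(3) 0.42024 × 1.747 × 1.2577 × 1.037 = 0.95752
Highest is cycle (1) at 1.0217 (>1, arbitrage).

1.0217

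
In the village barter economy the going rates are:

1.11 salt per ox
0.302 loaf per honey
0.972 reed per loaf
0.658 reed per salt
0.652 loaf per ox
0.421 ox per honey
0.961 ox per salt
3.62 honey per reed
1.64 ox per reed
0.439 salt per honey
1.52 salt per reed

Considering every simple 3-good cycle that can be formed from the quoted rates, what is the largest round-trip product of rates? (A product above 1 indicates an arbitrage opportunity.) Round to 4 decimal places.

reed→ox→salt→reed: 1.64 × 1.11 × 0.658 = 1.19782
reed→honey→loaf→reed: 3.62 × 0.302 × 0.972 = 1.06263
reed→honey→salt→reed: 3.62 × 0.439 × 0.658 = 1.04568
reed→ox→loaf→reed: 1.64 × 0.652 × 0.972 = 1.03934
Maximum is reed→ox→salt→reed at 1.1978; arbitrage exists.

1.1978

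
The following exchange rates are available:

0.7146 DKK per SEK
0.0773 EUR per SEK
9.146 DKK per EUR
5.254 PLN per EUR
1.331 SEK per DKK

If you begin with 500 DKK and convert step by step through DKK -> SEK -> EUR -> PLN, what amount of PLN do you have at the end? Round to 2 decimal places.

270.28

500 DKK × 1.331 = 665.5 SEK
665.5 SEK × 0.0773 = 51.44315 EUR
51.44315 EUR × 5.254 = 270.2823101 PLN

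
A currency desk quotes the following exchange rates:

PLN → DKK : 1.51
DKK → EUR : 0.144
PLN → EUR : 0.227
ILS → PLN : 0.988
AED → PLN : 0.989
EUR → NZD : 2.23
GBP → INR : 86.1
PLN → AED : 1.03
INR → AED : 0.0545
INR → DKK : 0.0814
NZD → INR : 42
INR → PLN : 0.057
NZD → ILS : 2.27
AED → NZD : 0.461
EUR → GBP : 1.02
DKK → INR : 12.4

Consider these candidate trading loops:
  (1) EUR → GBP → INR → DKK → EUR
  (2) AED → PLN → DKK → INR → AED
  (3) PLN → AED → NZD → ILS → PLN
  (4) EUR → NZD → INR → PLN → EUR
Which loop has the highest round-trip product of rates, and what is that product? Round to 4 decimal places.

(1) 1.02 × 86.1 × 0.0814 × 0.144 = 1.02941
(2) 0.989 × 1.51 × 12.4 × 0.0545 = 1.00923
(3) 1.03 × 0.461 × 2.27 × 0.988 = 1.06493
(4) 2.23 × 42 × 0.057 × 0.227 = 1.21187
Highest is cycle (4) at 1.2119 (>1, arbitrage).

1.2119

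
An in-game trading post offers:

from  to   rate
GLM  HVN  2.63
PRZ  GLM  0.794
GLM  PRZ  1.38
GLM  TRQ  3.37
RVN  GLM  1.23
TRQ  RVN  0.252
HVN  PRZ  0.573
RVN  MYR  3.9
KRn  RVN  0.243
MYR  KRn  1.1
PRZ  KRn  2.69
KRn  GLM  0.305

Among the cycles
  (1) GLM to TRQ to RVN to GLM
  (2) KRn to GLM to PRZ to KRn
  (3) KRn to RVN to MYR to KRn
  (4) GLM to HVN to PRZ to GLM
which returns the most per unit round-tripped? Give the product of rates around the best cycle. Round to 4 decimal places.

(1) 3.37 × 0.252 × 1.23 = 1.04457
(2) 0.305 × 1.38 × 2.69 = 1.13222
(3) 0.243 × 3.9 × 1.1 = 1.04247
(4) 2.63 × 0.573 × 0.794 = 1.19655
Highest is cycle (4) at 1.1966 (>1, arbitrage).

1.1966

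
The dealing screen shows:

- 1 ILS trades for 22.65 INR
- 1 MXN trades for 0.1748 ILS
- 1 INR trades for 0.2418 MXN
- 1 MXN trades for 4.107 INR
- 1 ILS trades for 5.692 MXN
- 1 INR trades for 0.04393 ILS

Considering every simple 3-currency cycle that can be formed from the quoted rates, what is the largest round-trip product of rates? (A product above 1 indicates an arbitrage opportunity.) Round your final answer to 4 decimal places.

1.0270

INR→ILS→MXN→INR: 0.04393 × 5.692 × 4.107 = 1.02695
INR→MXN→ILS→INR: 0.2418 × 0.1748 × 22.65 = 0.95734
Maximum is INR→ILS→MXN→INR at 1.0270; arbitrage exists.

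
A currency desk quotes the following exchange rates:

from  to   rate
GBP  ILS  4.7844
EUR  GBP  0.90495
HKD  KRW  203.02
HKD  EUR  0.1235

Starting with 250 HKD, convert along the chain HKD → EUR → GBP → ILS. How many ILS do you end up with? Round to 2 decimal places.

250 HKD × 0.1235 = 30.875 EUR
30.875 EUR × 0.90495 = 27.94033125 GBP
27.94033125 GBP × 4.7844 = 133.6777208325 ILS

133.68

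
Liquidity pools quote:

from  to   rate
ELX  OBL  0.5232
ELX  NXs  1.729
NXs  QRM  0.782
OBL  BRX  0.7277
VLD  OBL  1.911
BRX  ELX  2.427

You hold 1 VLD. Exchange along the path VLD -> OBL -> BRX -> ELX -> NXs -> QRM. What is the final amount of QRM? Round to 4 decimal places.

4.5634

1 VLD × 1.911 = 1.911 OBL
1.911 OBL × 0.7277 = 1.3906347 BRX
1.3906347 BRX × 2.427 = 3.3750704169 ELX
3.3750704169 ELX × 1.729 = 5.8354967508201 NXs
5.8354967508201 NXs × 0.782 = 4.5633584591413182 QRM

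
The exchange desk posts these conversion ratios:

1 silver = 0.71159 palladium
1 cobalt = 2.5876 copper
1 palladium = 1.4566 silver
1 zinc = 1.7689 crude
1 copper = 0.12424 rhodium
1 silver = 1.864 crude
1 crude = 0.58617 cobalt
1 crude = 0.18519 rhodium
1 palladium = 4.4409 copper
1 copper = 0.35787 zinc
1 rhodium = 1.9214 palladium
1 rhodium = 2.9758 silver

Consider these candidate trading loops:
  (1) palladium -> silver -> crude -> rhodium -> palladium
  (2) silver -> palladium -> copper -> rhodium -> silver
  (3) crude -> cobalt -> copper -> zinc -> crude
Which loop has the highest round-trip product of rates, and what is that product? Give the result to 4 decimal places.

(1) 1.4566 × 1.864 × 0.18519 × 1.9214 = 0.96610
(2) 0.71159 × 4.4409 × 0.12424 × 2.9758 = 1.16833
(3) 0.58617 × 2.5876 × 0.35787 × 1.7689 = 0.96017
Highest is cycle (2) at 1.1683 (>1, arbitrage).

1.1683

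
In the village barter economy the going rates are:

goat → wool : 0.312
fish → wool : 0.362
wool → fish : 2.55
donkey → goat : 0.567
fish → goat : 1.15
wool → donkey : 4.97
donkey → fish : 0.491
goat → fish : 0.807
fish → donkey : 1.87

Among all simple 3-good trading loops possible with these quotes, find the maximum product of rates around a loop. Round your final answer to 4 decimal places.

goat→wool→fish→goat: 0.312 × 2.55 × 1.15 = 0.91494
donkey→fish→wool→donkey: 0.491 × 0.362 × 4.97 = 0.88338
goat→wool→donkey→goat: 0.312 × 4.97 × 0.567 = 0.87921
goat→fish→donkey→goat: 0.807 × 1.87 × 0.567 = 0.85565
Maximum is goat→wool→fish→goat at 0.9149; no arbitrage — every cycle loses value.

0.9149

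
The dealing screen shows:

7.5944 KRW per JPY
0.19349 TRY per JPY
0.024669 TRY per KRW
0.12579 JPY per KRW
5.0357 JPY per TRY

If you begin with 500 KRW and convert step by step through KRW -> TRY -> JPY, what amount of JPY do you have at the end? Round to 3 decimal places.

500 KRW × 0.024669 = 12.3345 TRY
12.3345 TRY × 5.0357 = 62.11284165 JPY

62.113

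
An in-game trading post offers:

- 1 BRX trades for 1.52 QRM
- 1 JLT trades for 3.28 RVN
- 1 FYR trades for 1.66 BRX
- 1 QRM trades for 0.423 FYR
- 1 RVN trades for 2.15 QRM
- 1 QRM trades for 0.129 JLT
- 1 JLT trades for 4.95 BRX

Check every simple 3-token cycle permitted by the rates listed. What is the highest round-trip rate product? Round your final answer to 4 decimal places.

1.0673

QRM→FYR→BRX→QRM: 0.423 × 1.66 × 1.52 = 1.06731
QRM→JLT→BRX→QRM: 0.129 × 4.95 × 1.52 = 0.97060
QRM→JLT→RVN→QRM: 0.129 × 3.28 × 2.15 = 0.90971
Maximum is QRM→FYR→BRX→QRM at 1.0673; arbitrage exists.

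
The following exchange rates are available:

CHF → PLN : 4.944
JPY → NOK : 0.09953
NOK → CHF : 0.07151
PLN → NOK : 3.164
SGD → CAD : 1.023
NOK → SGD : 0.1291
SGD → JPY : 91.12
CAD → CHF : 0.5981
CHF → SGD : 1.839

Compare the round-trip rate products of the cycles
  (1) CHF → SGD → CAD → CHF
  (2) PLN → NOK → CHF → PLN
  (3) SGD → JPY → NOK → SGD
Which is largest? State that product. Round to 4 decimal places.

1.1708

(1) 1.839 × 1.023 × 0.5981 = 1.12520
(2) 3.164 × 0.07151 × 4.944 = 1.11862
(3) 91.12 × 0.09953 × 0.1291 = 1.17083
Highest is cycle (3) at 1.1708 (>1, arbitrage).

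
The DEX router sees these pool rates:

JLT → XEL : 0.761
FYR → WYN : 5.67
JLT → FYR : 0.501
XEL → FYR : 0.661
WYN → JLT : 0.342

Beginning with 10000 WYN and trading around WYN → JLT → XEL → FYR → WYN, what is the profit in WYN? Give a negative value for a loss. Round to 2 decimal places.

-245.72

10000 WYN × 0.342 = 3420 JLT
3420 JLT × 0.761 = 2602.62 XEL
2602.62 XEL × 0.661 = 1720.33182 FYR
1720.33182 FYR × 5.67 = 9754.2814194 WYN
Net change: 9754.2814194 − 10000 = -245.7185806 WYN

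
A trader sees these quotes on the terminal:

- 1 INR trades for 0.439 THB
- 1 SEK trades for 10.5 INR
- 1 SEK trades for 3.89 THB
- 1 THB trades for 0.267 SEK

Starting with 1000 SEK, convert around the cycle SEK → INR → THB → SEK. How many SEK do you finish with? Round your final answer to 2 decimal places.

1230.74

1000 SEK × 10.5 = 10500 INR
10500 INR × 0.439 = 4609.5 THB
4609.5 THB × 0.267 = 1230.7365 SEK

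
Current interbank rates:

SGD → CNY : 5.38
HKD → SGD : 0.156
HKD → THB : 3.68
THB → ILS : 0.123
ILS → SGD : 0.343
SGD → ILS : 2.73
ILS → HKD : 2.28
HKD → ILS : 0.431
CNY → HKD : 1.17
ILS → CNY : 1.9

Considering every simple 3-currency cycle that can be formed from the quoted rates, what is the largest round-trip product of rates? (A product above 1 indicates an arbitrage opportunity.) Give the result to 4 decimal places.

1.0320

ILS→HKD→THB→ILS: 2.28 × 3.68 × 0.123 = 1.03202
SGD→CNY→HKD→SGD: 5.38 × 1.17 × 0.156 = 0.98196
ILS→HKD→SGD→ILS: 2.28 × 0.156 × 2.73 = 0.97101
ILS→CNY→HKD→ILS: 1.9 × 1.17 × 0.431 = 0.95811
Maximum is ILS→HKD→THB→ILS at 1.0320; arbitrage exists.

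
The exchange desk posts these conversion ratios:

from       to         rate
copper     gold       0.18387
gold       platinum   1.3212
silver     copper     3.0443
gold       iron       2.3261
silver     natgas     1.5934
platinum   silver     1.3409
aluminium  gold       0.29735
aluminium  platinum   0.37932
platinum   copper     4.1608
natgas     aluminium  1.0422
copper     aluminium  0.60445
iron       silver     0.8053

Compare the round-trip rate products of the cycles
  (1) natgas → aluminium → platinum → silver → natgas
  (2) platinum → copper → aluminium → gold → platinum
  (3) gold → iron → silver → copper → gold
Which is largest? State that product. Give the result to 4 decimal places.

(1) 1.0422 × 0.37932 × 1.3409 × 1.5934 = 0.84465
(2) 4.1608 × 0.60445 × 0.29735 × 1.3212 = 0.98804
(3) 2.3261 × 0.8053 × 3.0443 × 0.18387 = 1.04854
Highest is cycle (3) at 1.0485 (>1, arbitrage).

1.0485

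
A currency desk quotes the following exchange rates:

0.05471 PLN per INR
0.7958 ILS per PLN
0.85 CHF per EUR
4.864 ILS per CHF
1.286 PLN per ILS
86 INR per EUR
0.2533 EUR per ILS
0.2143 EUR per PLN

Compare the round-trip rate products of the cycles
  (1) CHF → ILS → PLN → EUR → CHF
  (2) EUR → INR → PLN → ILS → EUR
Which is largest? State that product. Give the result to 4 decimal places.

1.1394

(1) 4.864 × 1.286 × 0.2143 × 0.85 = 1.13940
(2) 86 × 0.05471 × 0.7958 × 0.2533 = 0.94843
Highest is cycle (1) at 1.1394 (>1, arbitrage).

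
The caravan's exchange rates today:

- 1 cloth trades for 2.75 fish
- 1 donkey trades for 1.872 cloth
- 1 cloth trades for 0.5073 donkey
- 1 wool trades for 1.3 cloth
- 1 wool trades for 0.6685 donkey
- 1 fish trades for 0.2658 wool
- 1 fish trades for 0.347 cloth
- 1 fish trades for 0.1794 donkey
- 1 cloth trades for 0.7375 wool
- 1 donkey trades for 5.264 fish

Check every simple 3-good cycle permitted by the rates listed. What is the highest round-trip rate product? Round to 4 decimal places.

0.9502

wool→cloth→fish→wool: 1.3 × 2.75 × 0.2658 = 0.95024
donkey→fish→wool→donkey: 5.264 × 0.2658 × 0.6685 = 0.93535
donkey→fish→cloth→donkey: 5.264 × 0.347 × 0.5073 = 0.92664
donkey→cloth→fish→donkey: 1.872 × 2.75 × 0.1794 = 0.92355
donkey→cloth→wool→donkey: 1.872 × 0.7375 × 0.6685 = 0.92293
Maximum is wool→cloth→fish→wool at 0.9502; no arbitrage — every cycle loses value.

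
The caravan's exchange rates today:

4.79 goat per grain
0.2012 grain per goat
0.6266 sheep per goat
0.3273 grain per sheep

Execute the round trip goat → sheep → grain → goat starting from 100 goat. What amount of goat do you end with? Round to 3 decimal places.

100 goat × 0.6266 = 62.66 sheep
62.66 sheep × 0.3273 = 20.508618 grain
20.508618 grain × 4.79 = 98.23628022 goat

98.236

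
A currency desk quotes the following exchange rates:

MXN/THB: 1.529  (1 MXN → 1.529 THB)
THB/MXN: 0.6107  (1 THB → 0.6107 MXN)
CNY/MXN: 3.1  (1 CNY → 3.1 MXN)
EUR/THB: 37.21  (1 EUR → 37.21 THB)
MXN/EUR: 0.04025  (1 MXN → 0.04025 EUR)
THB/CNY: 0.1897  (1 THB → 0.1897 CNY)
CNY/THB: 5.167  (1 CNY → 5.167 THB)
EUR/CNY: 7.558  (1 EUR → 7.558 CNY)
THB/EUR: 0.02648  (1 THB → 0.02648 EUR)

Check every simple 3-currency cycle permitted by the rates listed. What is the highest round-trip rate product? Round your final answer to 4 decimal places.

1.0341

CNY→THB→EUR→CNY: 5.167 × 0.02648 × 7.558 = 1.03410
CNY→MXN→EUR→CNY: 3.1 × 0.04025 × 7.558 = 0.94305
THB→MXN→EUR→THB: 0.6107 × 0.04025 × 37.21 = 0.91465
CNY→MXN→THB→CNY: 3.1 × 1.529 × 0.1897 = 0.89916
Maximum is CNY→THB→EUR→CNY at 1.0341; arbitrage exists.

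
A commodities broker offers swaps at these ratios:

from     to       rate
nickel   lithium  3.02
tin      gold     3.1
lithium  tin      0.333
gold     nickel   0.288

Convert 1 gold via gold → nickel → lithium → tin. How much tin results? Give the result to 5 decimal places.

0.28963

1 gold × 0.288 = 0.288 nickel
0.288 nickel × 3.02 = 0.86976 lithium
0.86976 lithium × 0.333 = 0.28963008 tin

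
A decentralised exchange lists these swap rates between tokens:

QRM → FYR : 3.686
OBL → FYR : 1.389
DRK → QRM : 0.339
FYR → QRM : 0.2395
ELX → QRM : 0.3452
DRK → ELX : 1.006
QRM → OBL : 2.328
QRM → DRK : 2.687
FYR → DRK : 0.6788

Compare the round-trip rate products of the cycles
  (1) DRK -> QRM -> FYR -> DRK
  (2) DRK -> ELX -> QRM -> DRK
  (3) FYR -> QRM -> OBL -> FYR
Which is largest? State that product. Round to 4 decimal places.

0.9331

(1) 0.339 × 3.686 × 0.6788 = 0.84820
(2) 1.006 × 0.3452 × 2.687 = 0.93312
(3) 0.2395 × 2.328 × 1.389 = 0.77445
Highest is cycle (2) at 0.9331 (≤1, no arbitrage).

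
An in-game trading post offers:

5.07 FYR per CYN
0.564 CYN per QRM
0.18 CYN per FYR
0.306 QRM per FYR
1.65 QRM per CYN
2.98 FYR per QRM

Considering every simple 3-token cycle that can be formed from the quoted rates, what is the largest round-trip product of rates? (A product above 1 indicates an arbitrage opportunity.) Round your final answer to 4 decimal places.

CYN→QRM→FYR→CYN: 1.65 × 2.98 × 0.18 = 0.88506
CYN→FYR→QRM→CYN: 5.07 × 0.306 × 0.564 = 0.87500
Maximum is CYN→QRM→FYR→CYN at 0.8851; no arbitrage — every cycle loses value.

0.8851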